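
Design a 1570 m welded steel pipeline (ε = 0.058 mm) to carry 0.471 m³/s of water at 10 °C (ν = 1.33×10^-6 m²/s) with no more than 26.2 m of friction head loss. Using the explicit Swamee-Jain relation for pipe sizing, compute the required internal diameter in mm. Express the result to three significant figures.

Swamee-Jain (Type III): D = 0.66·[ε^1.25·(LQ²/(gh_f))^4.75 + ν·Q^9.4·(L/(gh_f))^5.2]^0.04
LQ²/(gh_f) = 1.355; L/(gh_f) = 6.108
Term 1 = ε^1.25·(…)^4.75 = 2.14×10^-5; Term 2 = ν·Q^9.4·(…)^5.2 = 1.37×10^-5
D = 0.66·(2.14×10^-5 + 1.37×10^-5)^0.04 = 0.4379 m = 438 mm
Check: V = 3.13 m/s, Re = 1.03×10^6, f = 0.01393, h_f = 24.9 m ≈ 26.2 m ✓

D ≈ 438 mm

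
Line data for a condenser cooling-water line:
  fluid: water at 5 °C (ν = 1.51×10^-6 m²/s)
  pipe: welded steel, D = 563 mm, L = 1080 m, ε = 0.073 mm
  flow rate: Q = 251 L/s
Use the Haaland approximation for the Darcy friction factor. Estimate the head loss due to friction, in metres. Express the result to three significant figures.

h_f ≈ 1.50 m

V = 4Q/(πD²) = 4·0.251/(π·0.563²) = 1.008 m/s
Re = VD/ν = 1.008·0.563/1.51×10^-6 = 3.76×10^5 → turbulent
ε/D = 0.073/563 = 1.30×10^-4
Haaland: f = 0.01506
h_f = f(L/D)V²/(2g) = 0.01506·(1080/0.563)·1.008²/(2·9.81) = 1.497 m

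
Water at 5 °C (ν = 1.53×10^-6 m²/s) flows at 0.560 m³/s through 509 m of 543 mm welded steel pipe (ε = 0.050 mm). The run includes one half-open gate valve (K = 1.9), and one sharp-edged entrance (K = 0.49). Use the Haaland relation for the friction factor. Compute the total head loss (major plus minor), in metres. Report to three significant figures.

V = 4Q/(πD²) = 2.418 m/s; V²/2g = 0.2981 m
Re = 8.58×10^5, ε/D = 9.21×10^-5 → f = 0.01339 (Haaland)
Major: h_f = f(L/D)·V²/2g = 0.01339·937.4·0.2981 = 3.740 m
Minor: ΣK = 2.39; h_m = ΣK·V²/2g = 0.7124 m
Total H_L = 3.740 + 0.7124 = 4.453 m

H_L ≈ 4.45 m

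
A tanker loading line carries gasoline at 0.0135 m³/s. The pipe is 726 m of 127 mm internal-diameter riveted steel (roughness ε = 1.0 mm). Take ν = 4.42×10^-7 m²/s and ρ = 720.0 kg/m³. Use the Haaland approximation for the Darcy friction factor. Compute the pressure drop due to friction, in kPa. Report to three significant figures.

Δp ≈ 82.5 kPa

V = 4Q/(πD²) = 4·0.0135/(π·0.127²) = 1.066 m/s
Re = VD/ν = 1.066·0.127/4.42×10^-7 = 3.06×10^5 → turbulent
ε/D = 1.0/127 = 0.00787
Haaland: f = 0.03530
h_f = f(L/D)V²/(2g) = 0.03530·(726/0.127)·1.066²/(2·9.81) = 11.68 m
Δp = ρg·h_f = 720.0·9.81·11.68 = 82.50 kPa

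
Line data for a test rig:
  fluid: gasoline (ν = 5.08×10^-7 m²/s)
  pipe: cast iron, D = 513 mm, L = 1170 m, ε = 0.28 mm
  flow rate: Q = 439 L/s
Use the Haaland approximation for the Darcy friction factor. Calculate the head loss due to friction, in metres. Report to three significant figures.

h_f ≈ 9.05 m

V = 4Q/(πD²) = 4·0.439/(π·0.513²) = 2.124 m/s
Re = VD/ν = 2.124·0.513/5.08×10^-7 = 2.14×10^6 → turbulent
ε/D = 0.28/513 = 5.46×10^-4
Haaland: f = 0.01726
h_f = f(L/D)V²/(2g) = 0.01726·(1170/0.513)·2.124²/(2·9.81) = 9.053 m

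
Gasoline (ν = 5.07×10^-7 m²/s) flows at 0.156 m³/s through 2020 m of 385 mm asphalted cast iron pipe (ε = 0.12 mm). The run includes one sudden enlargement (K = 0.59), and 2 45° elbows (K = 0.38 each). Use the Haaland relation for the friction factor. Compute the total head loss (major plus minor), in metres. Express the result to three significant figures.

H_L ≈ 7.66 m

V = 4Q/(πD²) = 1.340 m/s; V²/2g = 0.09152 m
Re = 1.02×10^6, ε/D = 3.12×10^-4 → f = 0.01570 (Haaland)
Major: h_f = f(L/D)·V²/2g = 0.01570·5247·0.09152 = 7.538 m
Minor: ΣK = 1.35; h_m = ΣK·V²/2g = 0.1236 m
Total H_L = 7.538 + 0.1236 = 7.661 m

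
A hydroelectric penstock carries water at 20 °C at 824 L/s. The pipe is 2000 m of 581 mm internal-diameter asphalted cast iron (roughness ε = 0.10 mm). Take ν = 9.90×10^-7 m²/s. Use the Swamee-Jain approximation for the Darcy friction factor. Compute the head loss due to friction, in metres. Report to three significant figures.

h_f ≈ 23.8 m

V = 4Q/(πD²) = 4·0.824/(π·0.581²) = 3.108 m/s
Re = VD/ν = 3.108·0.581/9.90×10^-7 = 1.82×10^6 → turbulent
ε/D = 0.10/581 = 1.72×10^-4
Swamee-Jain: f = 0.01402
h_f = f(L/D)V²/(2g) = 0.01402·(2000/0.581)·3.108²/(2·9.81) = 23.76 m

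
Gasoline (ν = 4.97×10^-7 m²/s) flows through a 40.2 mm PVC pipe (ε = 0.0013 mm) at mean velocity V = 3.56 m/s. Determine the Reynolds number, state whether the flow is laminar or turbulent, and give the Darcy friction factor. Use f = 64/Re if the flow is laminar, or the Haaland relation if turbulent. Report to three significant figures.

Re ≈ 2.88×10^5; turbulent; f ≈ 0.0147

Re = VD/ν = 3.560·0.0402/4.97×10^-7 = 2.88×10^5
Re > 4000 → turbulent; ε/D = 3.23×10^-5
Haaland: f = 0.01472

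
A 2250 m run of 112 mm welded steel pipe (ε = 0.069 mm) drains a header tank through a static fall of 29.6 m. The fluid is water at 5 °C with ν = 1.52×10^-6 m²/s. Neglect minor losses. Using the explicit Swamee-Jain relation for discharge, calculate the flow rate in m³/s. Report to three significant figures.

Q ≈ 0.0115 m³/s

Swamee-Jain (Type II): Q = -0.965·√(gD⁵h_f/L)·ln[ε/(3.7D) + √(3.17ν²L/(gD³h_f))]
√(gD⁵h_f/L) = √(9.81·0.112⁵·29.6/2250) = 0.001508
ε/(3.7D) = 1.67×10^-4; √(3.17ν²L/(gD³h_f)) = 2.01×10^-4
Q = -0.965·0.001508·ln(3.675×10^-4) = 0.01151 m³/s
Check: V = 1.17 m/s, Re = 8.61×10^4, f = 0.02129, h_f = 29.8 m ≈ 29.6 m ✓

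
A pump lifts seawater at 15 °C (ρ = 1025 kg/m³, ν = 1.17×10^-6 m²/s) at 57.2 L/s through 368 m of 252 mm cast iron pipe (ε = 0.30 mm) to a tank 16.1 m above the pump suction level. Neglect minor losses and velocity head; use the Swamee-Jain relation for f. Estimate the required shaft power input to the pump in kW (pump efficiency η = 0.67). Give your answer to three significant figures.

V = 4Q/(πD²) = 1.147 m/s; Re = 2.47×10^5; ε/D = 0.00119; f = 0.02168
h_f = f(L/D)V²/2g = 2.123 m
Total head H = z + h_f = 16.1 + 2.123 = 18.22 m
P_hyd = ρgQH = 1025·9.81·0.0572·18.22 = 10.48 kW
P_shaft = P_hyd/η = 10.48/0.67 = 15.64 kW

P_shaft ≈ 15.6 kW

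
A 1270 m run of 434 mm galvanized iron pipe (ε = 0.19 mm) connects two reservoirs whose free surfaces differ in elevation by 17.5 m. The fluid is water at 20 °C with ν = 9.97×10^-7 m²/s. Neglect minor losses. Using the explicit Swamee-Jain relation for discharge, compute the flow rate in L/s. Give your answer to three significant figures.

Swamee-Jain (Type II): Q = -0.965·√(gD⁵h_f/L)·ln[ε/(3.7D) + √(3.17ν²L/(gD³h_f))]
√(gD⁵h_f/L) = √(9.81·0.434⁵·17.5/1270) = 0.04562
ε/(3.7D) = 1.18×10^-4; √(3.17ν²L/(gD³h_f)) = 1.69×10^-5
Q = -0.965·0.04562·ln(1.352×10^-4) = 0.3922 m³/s
Check: V = 2.65 m/s, Re = 1.15×10^6, f = 0.01679, h_f = 17.6 m ≈ 17.5 m ✓

Q ≈ 392 L/s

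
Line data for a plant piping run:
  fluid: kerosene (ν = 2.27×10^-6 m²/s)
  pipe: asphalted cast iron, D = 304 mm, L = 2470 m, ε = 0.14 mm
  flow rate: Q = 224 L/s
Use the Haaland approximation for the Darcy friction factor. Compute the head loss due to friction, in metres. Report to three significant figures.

V = 4Q/(πD²) = 4·0.224/(π·0.304²) = 3.086 m/s
Re = VD/ν = 3.086·0.304/2.27×10^-6 = 4.13×10^5 → turbulent
ε/D = 0.14/304 = 4.61×10^-4
Haaland: f = 0.01749
h_f = f(L/D)V²/(2g) = 0.01749·(2470/0.304)·3.086²/(2·9.81) = 68.98 m

h_f ≈ 69.0 m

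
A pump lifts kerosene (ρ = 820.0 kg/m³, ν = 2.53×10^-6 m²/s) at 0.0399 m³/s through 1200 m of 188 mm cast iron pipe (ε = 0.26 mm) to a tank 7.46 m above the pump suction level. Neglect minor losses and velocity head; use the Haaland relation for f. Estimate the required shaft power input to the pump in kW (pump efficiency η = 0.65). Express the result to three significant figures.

V = 4Q/(πD²) = 1.437 m/s; Re = 1.07×10^5; ε/D = 0.00138; f = 0.02311
h_f = f(L/D)V²/2g = 15.53 m
Total head H = z + h_f = 7.46 + 15.53 = 22.99 m
P_hyd = ρgQH = 820.0·9.81·0.0399·22.99 = 7.380 kW
P_shaft = P_hyd/η = 7.380/0.65 = 11.35 kW

P_shaft ≈ 11.4 kW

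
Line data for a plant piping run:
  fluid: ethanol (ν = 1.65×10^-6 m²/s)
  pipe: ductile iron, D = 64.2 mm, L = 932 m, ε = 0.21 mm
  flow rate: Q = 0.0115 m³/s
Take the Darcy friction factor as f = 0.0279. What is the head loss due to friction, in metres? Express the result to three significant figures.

V = 4Q/(πD²) = 4·0.0115/(π·0.0642²) = 3.553 m/s
h_f = f(L/D)V²/(2g) = 0.02790·(932/0.0642)·3.553²/(2·9.81) = 260.5 m

h_f ≈ 261 m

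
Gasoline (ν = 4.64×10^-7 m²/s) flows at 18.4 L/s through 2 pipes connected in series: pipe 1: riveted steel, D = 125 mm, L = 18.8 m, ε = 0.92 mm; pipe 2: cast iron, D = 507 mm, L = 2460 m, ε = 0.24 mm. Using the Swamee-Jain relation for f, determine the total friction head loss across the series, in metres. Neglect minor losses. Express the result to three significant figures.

Pipe 1: V = 1.499 m/s, Re = 4.04×10^5, ε/D = 0.00736, f = 0.03454, h_1 = f(L/D)V²/2g = 0.5953 m
Pipe 2: V = 0.09114 m/s, Re = 9.96×10^4, ε/D = 4.73×10^-4, f = 0.02031, h_2 = f(L/D)V²/2g = 0.04172 m
Series → Q common, losses add: H = Σh = 0.6370 m

H ≈ 0.637 m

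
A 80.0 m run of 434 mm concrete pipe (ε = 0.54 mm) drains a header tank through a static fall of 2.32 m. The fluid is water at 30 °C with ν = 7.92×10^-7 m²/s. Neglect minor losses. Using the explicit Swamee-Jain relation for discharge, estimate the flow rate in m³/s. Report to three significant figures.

Q ≈ 0.509 m³/s

Swamee-Jain (Type II): Q = -0.965·√(gD⁵h_f/L)·ln[ε/(3.7D) + √(3.17ν²L/(gD³h_f))]
√(gD⁵h_f/L) = √(9.81·0.434⁵·2.32/80.0) = 0.06618
ε/(3.7D) = 3.36×10^-4; √(3.17ν²L/(gD³h_f)) = 9.25×10^-6
Q = -0.965·0.06618·ln(3.455×10^-4) = 0.5091 m³/s
Check: V = 3.44 m/s, Re = 1.89×10^6, f = 0.02092, h_f = 2.33 m ≈ 2.32 m ✓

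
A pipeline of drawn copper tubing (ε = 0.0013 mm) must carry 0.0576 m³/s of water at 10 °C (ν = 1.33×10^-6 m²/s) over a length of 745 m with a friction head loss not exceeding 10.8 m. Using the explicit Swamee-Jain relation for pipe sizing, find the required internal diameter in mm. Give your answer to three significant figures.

D ≈ 197 mm

Swamee-Jain (Type III): D = 0.66·[ε^1.25·(LQ²/(gh_f))^4.75 + ν·Q^9.4·(L/(gh_f))^5.2]^0.04
LQ²/(gh_f) = 0.02333; L/(gh_f) = 7.032
Term 1 = ε^1.25·(…)^4.75 = 7.76×10^-16; Term 2 = ν·Q^9.4·(…)^5.2 = 7.53×10^-14
D = 0.66·(7.76×10^-16 + 7.53×10^-14)^0.04 = 0.1971 m = 197 mm
Check: V = 1.89 m/s, Re = 2.80×10^5, f = 0.01464, h_f = 10.0 m ≈ 10.8 m ✓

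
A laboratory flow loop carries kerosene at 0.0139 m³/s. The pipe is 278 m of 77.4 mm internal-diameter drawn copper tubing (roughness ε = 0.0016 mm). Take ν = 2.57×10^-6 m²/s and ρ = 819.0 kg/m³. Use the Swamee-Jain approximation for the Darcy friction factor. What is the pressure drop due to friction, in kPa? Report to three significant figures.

V = 4Q/(πD²) = 4·0.0139/(π·0.0774²) = 2.954 m/s
Re = VD/ν = 2.954·0.0774/2.57×10^-6 = 8.90×10^4 → turbulent
ε/D = 0.0016/77.4 = 2.07×10^-5
Swamee-Jain: f = 0.01843
h_f = f(L/D)V²/(2g) = 0.01843·(278/0.0774)·2.954²/(2·9.81) = 29.44 m
Δp = ρg·h_f = 819.0·9.81·29.44 = 236.5 kPa

Δp ≈ 237 kPa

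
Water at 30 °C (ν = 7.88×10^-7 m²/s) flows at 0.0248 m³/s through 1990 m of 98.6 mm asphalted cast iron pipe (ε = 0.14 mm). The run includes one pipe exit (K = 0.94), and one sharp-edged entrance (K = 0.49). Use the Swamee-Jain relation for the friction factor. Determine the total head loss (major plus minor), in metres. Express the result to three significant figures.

H_L ≈ 241 m

V = 4Q/(πD²) = 3.248 m/s; V²/2g = 0.5377 m
Re = 4.06×10^5, ε/D = 0.00142 → f = 0.02213 (Swamee-Jain)
Major: h_f = f(L/D)·V²/2g = 0.02213·20183·0.5377 = 240.1 m
Minor: ΣK = 1.43; h_m = ΣK·V²/2g = 0.7689 m
Total H_L = 240.1 + 0.7689 = 240.9 m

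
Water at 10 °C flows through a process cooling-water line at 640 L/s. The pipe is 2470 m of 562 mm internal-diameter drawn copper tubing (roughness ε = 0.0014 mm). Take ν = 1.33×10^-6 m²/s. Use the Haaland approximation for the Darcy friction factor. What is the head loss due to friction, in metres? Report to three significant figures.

V = 4Q/(πD²) = 4·0.640/(π·0.562²) = 2.580 m/s
Re = VD/ν = 2.580·0.562/1.33×10^-6 = 1.09×10^6 → turbulent
ε/D = 0.0014/562 = 2.49×10^-6
Haaland: f = 0.01146
h_f = f(L/D)V²/(2g) = 0.01146·(2470/0.562)·2.580²/(2·9.81) = 17.09 m

h_f ≈ 17.1 m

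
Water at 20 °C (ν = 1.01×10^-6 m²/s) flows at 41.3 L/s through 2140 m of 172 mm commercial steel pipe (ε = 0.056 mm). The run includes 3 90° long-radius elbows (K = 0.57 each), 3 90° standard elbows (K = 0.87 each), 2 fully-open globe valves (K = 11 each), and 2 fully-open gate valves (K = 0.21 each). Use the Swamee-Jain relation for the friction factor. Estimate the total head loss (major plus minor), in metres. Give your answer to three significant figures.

H_L ≈ 38.8 m

V = 4Q/(πD²) = 1.777 m/s; V²/2g = 0.1610 m
Re = 3.03×10^5, ε/D = 3.26×10^-4 → f = 0.01722 (Swamee-Jain)
Major: h_f = f(L/D)·V²/2g = 0.01722·12442·0.1610 = 34.51 m
Minor: ΣK = 26.7; h_m = ΣK·V²/2g = 4.306 m
Total H_L = 34.51 + 4.306 = 38.82 m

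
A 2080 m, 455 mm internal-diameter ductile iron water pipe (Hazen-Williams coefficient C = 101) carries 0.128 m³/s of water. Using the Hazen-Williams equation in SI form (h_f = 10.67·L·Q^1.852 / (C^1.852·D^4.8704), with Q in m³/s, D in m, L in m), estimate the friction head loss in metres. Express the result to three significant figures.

h_f = 10.67·2080·0.128^1.852 / (101^1.852·0.455^4.8704) = 4.430 m

h_f ≈ 4.43 m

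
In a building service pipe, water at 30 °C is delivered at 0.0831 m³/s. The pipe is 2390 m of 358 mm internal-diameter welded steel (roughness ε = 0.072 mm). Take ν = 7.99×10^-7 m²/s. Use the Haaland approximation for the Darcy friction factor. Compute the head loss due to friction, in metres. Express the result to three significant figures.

h_f ≈ 3.65 m

V = 4Q/(πD²) = 4·0.0831/(π·0.358²) = 0.8256 m/s
Re = VD/ν = 0.8256·0.358/7.99×10^-7 = 3.70×10^5 → turbulent
ε/D = 0.072/358 = 2.01×10^-4
Haaland: f = 0.01572
h_f = f(L/D)V²/(2g) = 0.01572·(2390/0.358)·0.8256²/(2·9.81) = 3.646 m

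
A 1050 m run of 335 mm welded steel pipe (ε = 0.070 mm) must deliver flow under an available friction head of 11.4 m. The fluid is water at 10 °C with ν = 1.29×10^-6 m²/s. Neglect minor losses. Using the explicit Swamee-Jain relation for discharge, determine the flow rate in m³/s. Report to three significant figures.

Swamee-Jain (Type II): Q = -0.965·√(gD⁵h_f/L)·ln[ε/(3.7D) + √(3.17ν²L/(gD³h_f))]
√(gD⁵h_f/L) = √(9.81·0.335⁵·11.4/1050) = 0.02120
ε/(3.7D) = 5.65×10^-5; √(3.17ν²L/(gD³h_f)) = 3.63×10^-5
Q = -0.965·0.02120·ln(9.277×10^-5) = 0.1899 m³/s
Check: V = 2.16 m/s, Re = 5.60×10^5, f = 0.01545, h_f = 11.5 m ≈ 11.4 m ✓

Q ≈ 0.190 m³/s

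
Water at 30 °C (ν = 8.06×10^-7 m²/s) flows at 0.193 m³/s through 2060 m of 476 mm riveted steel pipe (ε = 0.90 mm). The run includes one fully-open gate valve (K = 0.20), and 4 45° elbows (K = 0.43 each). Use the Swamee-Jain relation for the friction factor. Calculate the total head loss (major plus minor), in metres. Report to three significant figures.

H_L ≈ 6.21 m

V = 4Q/(πD²) = 1.085 m/s; V²/2g = 0.05995 m
Re = 6.41×10^5, ε/D = 0.00189 → f = 0.02347 (Swamee-Jain)
Major: h_f = f(L/D)·V²/2g = 0.02347·4328·0.05995 = 6.090 m
Minor: ΣK = 1.92; h_m = ΣK·V²/2g = 0.1151 m
Total H_L = 6.090 + 0.1151 = 6.205 m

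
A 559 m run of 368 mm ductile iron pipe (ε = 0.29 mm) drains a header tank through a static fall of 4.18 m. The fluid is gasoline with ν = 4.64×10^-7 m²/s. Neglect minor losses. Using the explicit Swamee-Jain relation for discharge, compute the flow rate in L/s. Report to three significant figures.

Q ≈ 180 L/s

Swamee-Jain (Type II): Q = -0.965·√(gD⁵h_f/L)·ln[ε/(3.7D) + √(3.17ν²L/(gD³h_f))]
√(gD⁵h_f/L) = √(9.81·0.368⁵·4.18/559) = 0.02225
ε/(3.7D) = 2.13×10^-4; √(3.17ν²L/(gD³h_f)) = 1.37×10^-5
Q = -0.965·0.02225·ln(2.266×10^-4) = 0.1802 m³/s
Check: V = 1.69 m/s, Re = 1.34×10^6, f = 0.01890, h_f = 4.20 m ≈ 4.18 m ✓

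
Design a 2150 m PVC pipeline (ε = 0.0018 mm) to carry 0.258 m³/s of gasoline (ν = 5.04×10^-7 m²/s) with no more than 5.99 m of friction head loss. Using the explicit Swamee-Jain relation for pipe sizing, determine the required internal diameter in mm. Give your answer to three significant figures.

Swamee-Jain (Type III): D = 0.66·[ε^1.25·(LQ²/(gh_f))^4.75 + ν·Q^9.4·(L/(gh_f))^5.2]^0.04
LQ²/(gh_f) = 2.435; L/(gh_f) = 36.59
Term 1 = ε^1.25·(…)^4.75 = 4.52×10^-6; Term 2 = ν·Q^9.4·(…)^5.2 = 2.00×10^-4
D = 0.66·(4.52×10^-6 + 2.00×10^-4)^0.04 = 0.4699 m = 470 mm
Check: V = 1.49 m/s, Re = 1.39×10^6, f = 0.01111, h_f = 5.74 m ≈ 5.99 m ✓

D ≈ 470 mm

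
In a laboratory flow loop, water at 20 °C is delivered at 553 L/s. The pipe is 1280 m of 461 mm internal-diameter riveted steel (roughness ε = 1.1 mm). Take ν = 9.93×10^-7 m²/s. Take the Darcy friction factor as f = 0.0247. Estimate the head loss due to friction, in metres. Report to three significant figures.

V = 4Q/(πD²) = 4·0.553/(π·0.461²) = 3.313 m/s
h_f = f(L/D)V²/(2g) = 0.02470·(1280/0.461)·3.313²/(2·9.81) = 38.37 m

h_f ≈ 38.4 m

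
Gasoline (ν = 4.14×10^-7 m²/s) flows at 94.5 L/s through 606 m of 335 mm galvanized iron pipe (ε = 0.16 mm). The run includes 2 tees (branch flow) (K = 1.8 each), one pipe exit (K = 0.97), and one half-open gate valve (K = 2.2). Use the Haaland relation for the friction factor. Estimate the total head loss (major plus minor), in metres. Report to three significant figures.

V = 4Q/(πD²) = 1.072 m/s; V²/2g = 0.05859 m
Re = 8.68×10^5, ε/D = 4.78×10^-4 → f = 0.01708 (Haaland)
Major: h_f = f(L/D)·V²/2g = 0.01708·1809·0.05859 = 1.810 m
Minor: ΣK = 6.77; h_m = ΣK·V²/2g = 0.3966 m
Total H_L = 1.810 + 0.3966 = 2.207 m

H_L ≈ 2.21 m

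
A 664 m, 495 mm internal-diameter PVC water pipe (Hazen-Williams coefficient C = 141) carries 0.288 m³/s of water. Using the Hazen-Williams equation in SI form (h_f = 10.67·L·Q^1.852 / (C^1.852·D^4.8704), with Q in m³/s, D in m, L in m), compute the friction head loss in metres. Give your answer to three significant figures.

h_f = 10.67·664·0.288^1.852 / (141^1.852·0.495^4.8704) = 2.271 m

h_f ≈ 2.27 m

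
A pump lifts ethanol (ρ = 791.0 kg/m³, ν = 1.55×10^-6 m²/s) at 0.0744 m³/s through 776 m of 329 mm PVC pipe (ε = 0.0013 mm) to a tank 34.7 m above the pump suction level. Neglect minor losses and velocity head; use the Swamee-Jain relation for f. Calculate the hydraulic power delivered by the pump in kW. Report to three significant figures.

V = 4Q/(πD²) = 0.8752 m/s; Re = 1.86×10^5; ε/D = 3.95×10^-6; f = 0.01579
h_f = f(L/D)V²/2g = 1.454 m
Total head H = z + h_f = 34.7 + 1.454 = 36.15 m
P_hyd = ρgQH = 791.0·9.81·0.0744·36.15 = 20.87 kW

P_hyd ≈ 20.9 kW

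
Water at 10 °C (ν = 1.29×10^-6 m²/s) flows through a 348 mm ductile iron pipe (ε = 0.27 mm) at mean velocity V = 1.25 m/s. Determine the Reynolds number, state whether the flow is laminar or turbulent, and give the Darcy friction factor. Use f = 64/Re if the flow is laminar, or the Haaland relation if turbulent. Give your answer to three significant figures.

Re = VD/ν = 1.250·0.348/1.29×10^-6 = 3.37×10^5
Re > 4000 → turbulent; ε/D = 7.76×10^-4
Haaland: f = 0.01942

Re ≈ 3.37×10^5; turbulent; f ≈ 0.0194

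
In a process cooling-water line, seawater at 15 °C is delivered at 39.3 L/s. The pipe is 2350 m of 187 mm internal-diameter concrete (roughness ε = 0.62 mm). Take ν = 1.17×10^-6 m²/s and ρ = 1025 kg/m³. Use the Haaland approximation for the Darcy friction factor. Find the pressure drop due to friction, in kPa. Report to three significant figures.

V = 4Q/(πD²) = 4·0.0393/(π·0.187²) = 1.431 m/s
Re = VD/ν = 1.431·0.187/1.17×10^-6 = 2.29×10^5 → turbulent
ε/D = 0.62/187 = 0.00332
Haaland: f = 0.02746
h_f = f(L/D)V²/(2g) = 0.02746·(2350/0.187)·1.431²/(2·9.81) = 36.02 m
Δp = ρg·h_f = 1025·9.81·36.02 = 362.2 kPa

Δp ≈ 362 kPa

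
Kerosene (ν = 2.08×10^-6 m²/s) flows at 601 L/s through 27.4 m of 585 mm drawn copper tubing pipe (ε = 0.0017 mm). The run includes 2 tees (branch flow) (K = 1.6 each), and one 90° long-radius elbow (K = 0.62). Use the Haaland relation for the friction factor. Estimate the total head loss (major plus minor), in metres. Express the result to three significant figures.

V = 4Q/(πD²) = 2.236 m/s; V²/2g = 0.2548 m
Re = 6.29×10^5, ε/D = 2.91×10^-6 → f = 0.01258 (Haaland)
Major: h_f = f(L/D)·V²/2g = 0.01258·46.84·0.2548 = 0.1502 m
Minor: ΣK = 3.82; h_m = ΣK·V²/2g = 0.9734 m
Total H_L = 0.1502 + 0.9734 = 1.124 m

H_L ≈ 1.12 m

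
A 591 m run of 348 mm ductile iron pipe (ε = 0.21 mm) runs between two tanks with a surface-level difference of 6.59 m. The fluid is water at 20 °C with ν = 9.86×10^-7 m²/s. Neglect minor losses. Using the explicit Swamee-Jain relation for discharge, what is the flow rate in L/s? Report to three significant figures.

Swamee-Jain (Type II): Q = -0.965·√(gD⁵h_f/L)·ln[ε/(3.7D) + √(3.17ν²L/(gD³h_f))]
√(gD⁵h_f/L) = √(9.81·0.348⁵·6.59/591) = 0.02363
ε/(3.7D) = 1.63×10^-4; √(3.17ν²L/(gD³h_f)) = 2.59×10^-5
Q = -0.965·0.02363·ln(1.889×10^-4) = 0.1955 m³/s
Check: V = 2.06 m/s, Re = 7.25×10^5, f = 0.01813, h_f = 6.63 m ≈ 6.59 m ✓

Q ≈ 195 L/s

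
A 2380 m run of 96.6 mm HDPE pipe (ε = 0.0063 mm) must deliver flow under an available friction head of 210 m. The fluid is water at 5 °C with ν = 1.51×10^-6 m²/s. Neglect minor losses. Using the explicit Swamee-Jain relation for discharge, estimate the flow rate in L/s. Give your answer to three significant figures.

Q ≈ 23.6 L/s

Swamee-Jain (Type II): Q = -0.965·√(gD⁵h_f/L)·ln[ε/(3.7D) + √(3.17ν²L/(gD³h_f))]
√(gD⁵h_f/L) = √(9.81·0.0966⁵·210/2380) = 0.002698
ε/(3.7D) = 1.76×10^-5; √(3.17ν²L/(gD³h_f)) = 9.62×10^-5
Q = -0.965·0.002698·ln(1.139×10^-4) = 0.02364 m³/s
Check: V = 3.23 m/s, Re = 2.06×10^5, f = 0.01602, h_f = 209 m ≈ 210 m ✓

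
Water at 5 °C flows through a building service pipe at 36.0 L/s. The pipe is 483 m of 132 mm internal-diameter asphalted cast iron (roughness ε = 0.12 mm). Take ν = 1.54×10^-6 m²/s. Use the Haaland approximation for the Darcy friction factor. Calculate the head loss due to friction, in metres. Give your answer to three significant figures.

h_f ≈ 26.3 m

V = 4Q/(πD²) = 4·0.0360/(π·0.132²) = 2.631 m/s
Re = VD/ν = 2.631·0.132/1.54×10^-6 = 2.25×10^5 → turbulent
ε/D = 0.12/132 = 9.09×10^-4
Haaland: f = 0.02041
h_f = f(L/D)V²/(2g) = 0.02041·(483/0.132)·2.631²/(2·9.81) = 26.34 m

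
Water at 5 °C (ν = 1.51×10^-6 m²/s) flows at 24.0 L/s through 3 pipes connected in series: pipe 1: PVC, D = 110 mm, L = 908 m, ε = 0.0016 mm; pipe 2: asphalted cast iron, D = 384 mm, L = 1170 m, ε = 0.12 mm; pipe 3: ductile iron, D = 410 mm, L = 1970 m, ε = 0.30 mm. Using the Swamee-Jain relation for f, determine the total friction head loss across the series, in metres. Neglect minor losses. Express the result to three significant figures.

H ≈ 43.0 m

Pipe 1: V = 2.525 m/s, Re = 1.84×10^5, ε/D = 1.45×10^-5, f = 0.01592, h_1 = f(L/D)V²/2g = 42.70 m
Pipe 2: V = 0.2072 m/s, Re = 5.27×10^4, ε/D = 3.13×10^-4, f = 0.02176, h_2 = f(L/D)V²/2g = 0.1451 m
Pipe 3: V = 0.1818 m/s, Re = 4.94×10^4, ε/D = 7.32×10^-4, f = 0.02342, h_3 = f(L/D)V²/2g = 0.1895 m
Series → Q common, losses add: H = Σh = 43.04 m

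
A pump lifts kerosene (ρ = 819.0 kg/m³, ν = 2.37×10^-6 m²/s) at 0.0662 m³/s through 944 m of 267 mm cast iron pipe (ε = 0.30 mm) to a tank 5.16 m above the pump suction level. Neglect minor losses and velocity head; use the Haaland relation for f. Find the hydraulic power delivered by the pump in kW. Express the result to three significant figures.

V = 4Q/(πD²) = 1.182 m/s; Re = 1.33×10^5; ε/D = 0.00112; f = 0.02191
h_f = f(L/D)V²/2g = 5.519 m
Total head H = z + h_f = 5.16 + 5.519 = 10.68 m
P_hyd = ρgQH = 819.0·9.81·0.0662·10.68 = 5.680 kW

P_hyd ≈ 5.68 kW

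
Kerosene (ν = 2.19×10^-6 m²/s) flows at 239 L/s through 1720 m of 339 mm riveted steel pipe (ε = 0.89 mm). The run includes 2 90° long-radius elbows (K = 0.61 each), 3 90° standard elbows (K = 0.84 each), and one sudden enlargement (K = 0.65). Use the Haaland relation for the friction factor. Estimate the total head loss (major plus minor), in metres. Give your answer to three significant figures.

V = 4Q/(πD²) = 2.648 m/s; V²/2g = 0.3574 m
Re = 4.10×10^5, ε/D = 0.00263 → f = 0.02559 (Haaland)
Major: h_f = f(L/D)·V²/2g = 0.02559·5074·0.3574 = 46.39 m
Minor: ΣK = 4.39; h_m = ΣK·V²/2g = 1.569 m
Total H_L = 46.39 + 1.569 = 47.96 m

H_L ≈ 48.0 m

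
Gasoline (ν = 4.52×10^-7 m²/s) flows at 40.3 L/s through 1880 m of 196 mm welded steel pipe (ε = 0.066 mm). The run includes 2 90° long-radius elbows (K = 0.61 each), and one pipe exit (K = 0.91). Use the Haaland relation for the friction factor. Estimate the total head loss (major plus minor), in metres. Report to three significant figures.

H_L ≈ 14.4 m

V = 4Q/(πD²) = 1.336 m/s; V²/2g = 0.09093 m
Re = 5.79×10^5, ε/D = 3.37×10^-4 → f = 0.01631 (Haaland)
Major: h_f = f(L/D)·V²/2g = 0.01631·9592·0.09093 = 14.22 m
Minor: ΣK = 2.13; h_m = ΣK·V²/2g = 0.1937 m
Total H_L = 14.22 + 0.1937 = 14.42 m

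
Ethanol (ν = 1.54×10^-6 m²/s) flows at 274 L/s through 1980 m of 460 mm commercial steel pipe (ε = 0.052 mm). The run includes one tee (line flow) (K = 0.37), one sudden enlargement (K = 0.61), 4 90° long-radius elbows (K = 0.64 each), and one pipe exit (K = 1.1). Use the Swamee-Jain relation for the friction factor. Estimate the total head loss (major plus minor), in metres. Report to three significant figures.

H_L ≈ 9.37 m

V = 4Q/(πD²) = 1.649 m/s; V²/2g = 0.1385 m
Re = 4.92×10^5, ε/D = 1.13×10^-4 → f = 0.01464 (Swamee-Jain)
Major: h_f = f(L/D)·V²/2g = 0.01464·4304·0.1385 = 8.732 m
Minor: ΣK = 4.64; h_m = ΣK·V²/2g = 0.6428 m
Total H_L = 8.732 + 0.6428 = 9.375 m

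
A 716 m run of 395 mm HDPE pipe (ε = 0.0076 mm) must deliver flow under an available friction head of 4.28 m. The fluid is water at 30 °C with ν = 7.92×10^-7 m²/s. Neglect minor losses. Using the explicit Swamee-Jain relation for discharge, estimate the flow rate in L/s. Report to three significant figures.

Q ≈ 240 L/s

Swamee-Jain (Type II): Q = -0.965·√(gD⁵h_f/L)·ln[ε/(3.7D) + √(3.17ν²L/(gD³h_f))]
√(gD⁵h_f/L) = √(9.81·0.395⁵·4.28/716) = 0.02375
ε/(3.7D) = 5.20×10^-6; √(3.17ν²L/(gD³h_f)) = 2.35×10^-5
Q = -0.965·0.02375·ln(2.866×10^-5) = 0.2397 m³/s
Check: V = 1.96 m/s, Re = 9.76×10^5, f = 0.01211, h_f = 4.28 m ≈ 4.28 m ✓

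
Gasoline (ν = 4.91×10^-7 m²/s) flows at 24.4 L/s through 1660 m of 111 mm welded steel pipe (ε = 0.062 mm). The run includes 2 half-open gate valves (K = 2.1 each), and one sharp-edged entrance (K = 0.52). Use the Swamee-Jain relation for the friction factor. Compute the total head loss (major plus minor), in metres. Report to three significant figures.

V = 4Q/(πD²) = 2.521 m/s; V²/2g = 0.3240 m
Re = 5.70×10^5, ε/D = 5.59×10^-4 → f = 0.01803 (Swamee-Jain)
Major: h_f = f(L/D)·V²/2g = 0.01803·14955·0.3240 = 87.37 m
Minor: ΣK = 4.72; h_m = ΣK·V²/2g = 1.530 m
Total H_L = 87.37 + 1.530 = 88.90 m

H_L ≈ 88.9 m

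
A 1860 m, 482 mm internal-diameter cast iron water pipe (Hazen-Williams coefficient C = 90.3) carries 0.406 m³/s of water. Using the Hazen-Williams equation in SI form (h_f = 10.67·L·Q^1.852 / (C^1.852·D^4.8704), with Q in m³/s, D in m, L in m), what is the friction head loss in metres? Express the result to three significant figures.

h_f ≈ 31.2 m

h_f = 10.67·1860·0.406^1.852 / (90.3^1.852·0.482^4.8704) = 31.22 m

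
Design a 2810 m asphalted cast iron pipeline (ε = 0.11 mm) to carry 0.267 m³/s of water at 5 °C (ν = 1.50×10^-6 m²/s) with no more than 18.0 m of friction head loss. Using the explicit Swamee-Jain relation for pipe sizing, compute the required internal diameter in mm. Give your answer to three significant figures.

Swamee-Jain (Type III): D = 0.66·[ε^1.25·(LQ²/(gh_f))^4.75 + ν·Q^9.4·(L/(gh_f))^5.2]^0.04
LQ²/(gh_f) = 1.134; L/(gh_f) = 15.91
Term 1 = ε^1.25·(…)^4.75 = 2.05×10^-5; Term 2 = ν·Q^9.4·(…)^5.2 = 1.08×10^-5
D = 0.66·(2.05×10^-5 + 1.08×10^-5)^0.04 = 0.4359 m = 436 mm
Check: V = 1.79 m/s, Re = 5.20×10^5, f = 0.01593, h_f = 16.8 m ≈ 18.0 m ✓

D ≈ 436 mm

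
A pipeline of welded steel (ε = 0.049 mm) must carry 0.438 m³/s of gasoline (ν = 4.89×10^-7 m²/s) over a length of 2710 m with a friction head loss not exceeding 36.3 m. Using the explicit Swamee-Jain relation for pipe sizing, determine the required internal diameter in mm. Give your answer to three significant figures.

Swamee-Jain (Type III): D = 0.66·[ε^1.25·(LQ²/(gh_f))^4.75 + ν·Q^9.4·(L/(gh_f))^5.2]^0.04
LQ²/(gh_f) = 1.460; L/(gh_f) = 7.610
Term 1 = ε^1.25·(…)^4.75 = 2.47×10^-5; Term 2 = ν·Q^9.4·(…)^5.2 = 7.99×10^-6
D = 0.66·(2.47×10^-5 + 7.99×10^-6)^0.04 = 0.4367 m = 437 mm
Check: V = 2.92 m/s, Re = 2.61×10^6, f = 0.01292, h_f = 35.0 m ≈ 36.3 m ✓

D ≈ 437 mm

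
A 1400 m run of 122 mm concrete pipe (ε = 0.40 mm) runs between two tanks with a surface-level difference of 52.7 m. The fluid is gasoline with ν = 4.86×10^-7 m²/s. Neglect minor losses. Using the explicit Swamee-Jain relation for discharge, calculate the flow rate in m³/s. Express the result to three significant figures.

Q ≈ 0.0213 m³/s

Swamee-Jain (Type II): Q = -0.965·√(gD⁵h_f/L)·ln[ε/(3.7D) + √(3.17ν²L/(gD³h_f))]
√(gD⁵h_f/L) = √(9.81·0.122⁵·52.7/1400) = 0.003159
ε/(3.7D) = 8.86×10^-4; √(3.17ν²L/(gD³h_f)) = 3.34×10^-5
Q = -0.965·0.003159·ln(9.195×10^-4) = 0.02131 m³/s
Check: V = 1.82 m/s, Re = 4.58×10^5, f = 0.02722, h_f = 52.9 m ≈ 52.7 m ✓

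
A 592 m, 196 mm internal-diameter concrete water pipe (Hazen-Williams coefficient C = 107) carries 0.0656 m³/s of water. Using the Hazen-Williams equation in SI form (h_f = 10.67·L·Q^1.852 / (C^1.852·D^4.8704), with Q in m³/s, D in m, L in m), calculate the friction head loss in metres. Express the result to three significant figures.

h_f = 10.67·592·0.0656^1.852 / (107^1.852·0.196^4.8704) = 19.86 m

h_f ≈ 19.9 m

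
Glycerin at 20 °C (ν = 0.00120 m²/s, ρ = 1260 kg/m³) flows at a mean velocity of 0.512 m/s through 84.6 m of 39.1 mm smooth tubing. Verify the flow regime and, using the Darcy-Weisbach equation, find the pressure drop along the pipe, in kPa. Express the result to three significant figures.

Δp ≈ 1370 kPa

Re = VD/ν = 0.512·0.03910/0.00120 = 16.7 → laminar (Re < 2300)
f = 64/Re = 3.836
h_f = f(L/D)V²/(2g) = 3.836·(84.6/0.03910)·0.512²/(2·9.81) = 110.9 m
Δp = ρg·h_f = 1260·9.81·110.9 = 1371 kPa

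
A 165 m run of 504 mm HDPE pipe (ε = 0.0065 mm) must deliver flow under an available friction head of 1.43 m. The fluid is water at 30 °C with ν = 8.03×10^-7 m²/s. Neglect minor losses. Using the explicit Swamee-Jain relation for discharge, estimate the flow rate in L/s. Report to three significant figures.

Q ≈ 557 L/s

Swamee-Jain (Type II): Q = -0.965·√(gD⁵h_f/L)·ln[ε/(3.7D) + √(3.17ν²L/(gD³h_f))]
√(gD⁵h_f/L) = √(9.81·0.504⁵·1.43/165) = 0.05258
ε/(3.7D) = 3.49×10^-6; √(3.17ν²L/(gD³h_f)) = 1.37×10^-5
Q = -0.965·0.05258·ln(1.719×10^-5) = 0.5567 m³/s
Check: V = 2.79 m/s, Re = 1.75×10^6, f = 0.01102, h_f = 1.43 m ≈ 1.43 m ✓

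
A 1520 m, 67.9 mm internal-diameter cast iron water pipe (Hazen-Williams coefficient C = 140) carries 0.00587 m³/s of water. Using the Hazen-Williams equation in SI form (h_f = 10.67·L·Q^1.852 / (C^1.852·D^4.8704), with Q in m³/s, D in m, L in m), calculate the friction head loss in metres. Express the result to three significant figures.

h_f = 10.67·1520·0.00587^1.852 / (140^1.852·0.0679^4.8704) = 61.97 m

h_f ≈ 62.0 m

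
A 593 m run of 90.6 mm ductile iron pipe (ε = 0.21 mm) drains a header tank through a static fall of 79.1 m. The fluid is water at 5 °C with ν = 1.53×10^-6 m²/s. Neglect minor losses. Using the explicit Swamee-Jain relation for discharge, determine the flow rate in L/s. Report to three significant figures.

Q ≈ 19.8 L/s

Swamee-Jain (Type II): Q = -0.965·√(gD⁵h_f/L)·ln[ε/(3.7D) + √(3.17ν²L/(gD³h_f))]
√(gD⁵h_f/L) = √(9.81·0.0906⁵·79.1/593) = 0.002826
ε/(3.7D) = 6.26×10^-4; √(3.17ν²L/(gD³h_f)) = 8.73×10^-5
Q = -0.965·0.002826·ln(7.138×10^-4) = 0.01976 m³/s
Check: V = 3.07 m/s, Re = 1.81×10^5, f = 0.02543, h_f = 79.7 m ≈ 79.1 m ✓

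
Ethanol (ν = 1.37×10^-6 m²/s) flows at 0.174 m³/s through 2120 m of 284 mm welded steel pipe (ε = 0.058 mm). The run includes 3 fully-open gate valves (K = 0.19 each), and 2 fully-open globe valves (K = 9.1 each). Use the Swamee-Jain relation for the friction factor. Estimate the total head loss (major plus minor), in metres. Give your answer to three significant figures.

H_L ≈ 51.4 m

V = 4Q/(πD²) = 2.747 m/s; V²/2g = 0.3845 m
Re = 5.69×10^5, ε/D = 2.04×10^-4 → f = 0.01539 (Swamee-Jain)
Major: h_f = f(L/D)·V²/2g = 0.01539·7465·0.3845 = 44.17 m
Minor: ΣK = 18.8; h_m = ΣK·V²/2g = 7.218 m
Total H_L = 44.17 + 7.218 = 51.38 m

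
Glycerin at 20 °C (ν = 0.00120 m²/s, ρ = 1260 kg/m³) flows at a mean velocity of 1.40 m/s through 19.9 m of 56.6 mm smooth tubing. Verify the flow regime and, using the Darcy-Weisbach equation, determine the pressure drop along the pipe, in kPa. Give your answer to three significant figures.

Δp ≈ 421 kPa

Re = VD/ν = 1.40·0.05660/0.00120 = 66.0 → laminar (Re < 2300)
f = 64/Re = 0.9692
h_f = f(L/D)V²/(2g) = 0.9692·(19.9/0.05660)·1.40²/(2·9.81) = 34.04 m
Δp = ρg·h_f = 1260·9.81·34.04 = 420.8 kPa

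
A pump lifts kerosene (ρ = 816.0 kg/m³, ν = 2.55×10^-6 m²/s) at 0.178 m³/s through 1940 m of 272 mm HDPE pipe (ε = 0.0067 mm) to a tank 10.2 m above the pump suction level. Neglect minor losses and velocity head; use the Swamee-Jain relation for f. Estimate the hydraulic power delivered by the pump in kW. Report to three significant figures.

V = 4Q/(πD²) = 3.063 m/s; Re = 3.27×10^5; ε/D = 2.46×10^-5; f = 0.01445
h_f = f(L/D)V²/2g = 49.28 m
Total head H = z + h_f = 10.2 + 49.28 = 59.48 m
P_hyd = ρgQH = 816.0·9.81·0.178·59.48 = 84.75 kW

P_hyd ≈ 84.8 kW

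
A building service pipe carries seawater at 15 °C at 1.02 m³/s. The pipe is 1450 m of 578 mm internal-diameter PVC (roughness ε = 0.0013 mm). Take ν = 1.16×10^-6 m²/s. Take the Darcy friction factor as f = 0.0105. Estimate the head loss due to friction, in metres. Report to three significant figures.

V = 4Q/(πD²) = 4·1.02/(π·0.578²) = 3.887 m/s
h_f = f(L/D)V²/(2g) = 0.01050·(1450/0.578)·3.887²/(2·9.81) = 20.29 m

h_f ≈ 20.3 m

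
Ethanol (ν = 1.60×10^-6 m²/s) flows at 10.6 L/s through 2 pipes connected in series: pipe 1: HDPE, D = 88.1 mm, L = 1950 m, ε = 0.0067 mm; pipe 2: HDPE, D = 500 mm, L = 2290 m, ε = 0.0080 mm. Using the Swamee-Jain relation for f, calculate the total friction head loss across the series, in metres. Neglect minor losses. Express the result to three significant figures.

H ≈ 63.0 m

Pipe 1: V = 1.739 m/s, Re = 9.57×10^4, ε/D = 7.60×10^-5, f = 0.01847, h_1 = f(L/D)V²/2g = 63.00 m
Pipe 2: V = 0.05399 m/s, Re = 1.69×10^4, ε/D = 1.60×10^-5, f = 0.02699, h_2 = f(L/D)V²/2g = 0.01836 m
Series → Q common, losses add: H = Σh = 63.02 m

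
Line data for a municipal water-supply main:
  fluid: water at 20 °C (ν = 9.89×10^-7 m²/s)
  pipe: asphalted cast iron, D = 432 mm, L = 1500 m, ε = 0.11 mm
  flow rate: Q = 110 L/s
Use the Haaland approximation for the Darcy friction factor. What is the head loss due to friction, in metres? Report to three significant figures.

h_f ≈ 1.63 m

V = 4Q/(πD²) = 4·0.110/(π·0.432²) = 0.7505 m/s
Re = VD/ν = 0.7505·0.432/9.89×10^-7 = 3.28×10^5 → turbulent
ε/D = 0.11/432 = 2.55×10^-4
Haaland: f = 0.01634
h_f = f(L/D)V²/(2g) = 0.01634·(1500/0.432)·0.7505²/(2·9.81) = 1.628 m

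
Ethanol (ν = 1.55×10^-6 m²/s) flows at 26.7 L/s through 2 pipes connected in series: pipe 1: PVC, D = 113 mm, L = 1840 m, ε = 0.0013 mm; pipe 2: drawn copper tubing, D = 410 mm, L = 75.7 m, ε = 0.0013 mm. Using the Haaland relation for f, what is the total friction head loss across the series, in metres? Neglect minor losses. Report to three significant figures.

Pipe 1: V = 2.662 m/s, Re = 1.94×10^5, ε/D = 1.15×10^-5, f = 0.01566, h_1 = f(L/D)V²/2g = 92.11 m
Pipe 2: V = 0.2022 m/s, Re = 5.35×10^4, ε/D = 3.17×10^-6, f = 0.02041, h_2 = f(L/D)V²/2g = 0.007855 m
Series → Q common, losses add: H = Σh = 92.11 m

H ≈ 92.1 m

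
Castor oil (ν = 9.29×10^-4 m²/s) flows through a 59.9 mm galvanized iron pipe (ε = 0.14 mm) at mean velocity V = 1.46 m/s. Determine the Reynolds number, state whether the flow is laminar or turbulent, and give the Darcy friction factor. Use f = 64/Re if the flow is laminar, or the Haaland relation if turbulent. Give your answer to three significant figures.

Re = VD/ν = 1.460·0.0599/9.29×10^-4 = 94.1
Re < 2300 → laminar → f = 64/Re = 0.6799

Re ≈ 94.1; laminar; f = 64/Re ≈ 0.680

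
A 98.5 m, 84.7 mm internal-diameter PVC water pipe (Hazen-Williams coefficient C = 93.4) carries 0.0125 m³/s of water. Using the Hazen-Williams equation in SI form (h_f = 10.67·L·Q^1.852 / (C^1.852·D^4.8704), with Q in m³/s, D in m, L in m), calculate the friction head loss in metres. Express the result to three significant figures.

h_f = 10.67·98.5·0.0125^1.852 / (93.4^1.852·0.0847^4.8704) = 11.74 m

h_f ≈ 11.7 m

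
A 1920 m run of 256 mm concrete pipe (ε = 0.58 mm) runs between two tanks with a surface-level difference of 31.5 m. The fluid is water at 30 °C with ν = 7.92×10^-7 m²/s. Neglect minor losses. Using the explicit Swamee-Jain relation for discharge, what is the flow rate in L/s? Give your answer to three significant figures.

Q ≈ 94.4 L/s

Swamee-Jain (Type II): Q = -0.965·√(gD⁵h_f/L)·ln[ε/(3.7D) + √(3.17ν²L/(gD³h_f))]
√(gD⁵h_f/L) = √(9.81·0.256⁵·31.5/1920) = 0.01330
ε/(3.7D) = 6.12×10^-4; √(3.17ν²L/(gD³h_f)) = 2.71×10^-5
Q = -0.965·0.01330·ln(6.395×10^-4) = 0.09442 m³/s
Check: V = 1.83 m/s, Re = 5.93×10^5, f = 0.02460, h_f = 31.6 m ≈ 31.5 m ✓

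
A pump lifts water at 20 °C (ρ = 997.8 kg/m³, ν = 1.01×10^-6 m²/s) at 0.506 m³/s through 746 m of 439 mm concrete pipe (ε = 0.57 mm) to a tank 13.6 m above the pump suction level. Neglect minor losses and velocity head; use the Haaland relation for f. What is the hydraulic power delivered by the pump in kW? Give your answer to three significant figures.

P_hyd ≈ 169 kW

V = 4Q/(πD²) = 3.343 m/s; Re = 1.45×10^6; ε/D = 0.00130; f = 0.02114
h_f = f(L/D)V²/2g = 20.46 m
Total head H = z + h_f = 13.6 + 20.46 = 34.06 m
P_hyd = ρgQH = 997.8·9.81·0.506·34.06 = 168.7 kW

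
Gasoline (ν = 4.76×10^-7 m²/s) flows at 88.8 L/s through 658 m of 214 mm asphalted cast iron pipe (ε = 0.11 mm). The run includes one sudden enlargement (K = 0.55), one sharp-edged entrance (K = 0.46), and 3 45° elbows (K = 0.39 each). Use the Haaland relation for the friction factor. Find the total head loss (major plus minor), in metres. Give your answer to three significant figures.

V = 4Q/(πD²) = 2.469 m/s; V²/2g = 0.3107 m
Re = 1.11×10^6, ε/D = 5.14×10^-4 → f = 0.01723 (Haaland)
Major: h_f = f(L/D)·V²/2g = 0.01723·3075·0.3107 = 16.46 m
Minor: ΣK = 2.18; h_m = ΣK·V²/2g = 0.6772 m
Total H_L = 16.46 + 0.6772 = 17.13 m

H_L ≈ 17.1 m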